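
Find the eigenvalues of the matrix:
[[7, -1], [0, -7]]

Characteristic equation: det(A - λI) = 0
λ² - (trace)λ + (det) = 0
trace = 7 + -7 = 0, det = (7)(-7) - (-1)(0) = -49
λ² - (0)λ + (-49) = 0
λ = (0 ± √((0)² - 4·(-49))) / 2 = (0 ± √196) / 2
Solving: λ = -7, 7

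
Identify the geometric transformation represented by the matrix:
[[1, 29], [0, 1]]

This matrix represents: horizontal shear with factor 29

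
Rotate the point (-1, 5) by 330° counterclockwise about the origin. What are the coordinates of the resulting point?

Rotation matrix for 330°: [[cos 330°, -sin 330°], [sin 330°, cos 330°]] ≈ [[0.866025, 0.500000], [-0.500000, 0.866025]]
[[0.866025, 0.500000], [-0.500000, 0.866025]] × [-1, 5]ᵀ ≈ [1.6340, 4.8301]ᵀ
Result: (1.6340, 4.8301)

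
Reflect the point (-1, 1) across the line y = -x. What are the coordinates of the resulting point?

Reflection across line y = -x: (-1, 1) → (-1, 1)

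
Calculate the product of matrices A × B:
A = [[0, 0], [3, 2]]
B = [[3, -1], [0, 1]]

Matrix multiplication:
C[0][0] = 0×3 + 0×0 = 0
C[0][1] = 0×-1 + 0×1 = 0
C[1][0] = 3×3 + 2×0 = 9
C[1][1] = 3×-1 + 2×1 = -1
Result: [[0, 0], [9, -1]]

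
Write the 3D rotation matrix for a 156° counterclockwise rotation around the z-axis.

Rotation matrix for counterclockwise 156° around z-axis:
cos(156°) = -0.9135, sin(156°) = 0.4067
Result: [[-0.9135, -0.4067, 0], [0.4067, -0.9135, 0], [0, 0, 1]]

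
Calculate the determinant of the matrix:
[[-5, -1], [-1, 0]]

For a 2×2 matrix [[a, b], [c, d]], det = ad - bc
det = (-5)(0) - (-1)(-1) = 0 - 1 = -1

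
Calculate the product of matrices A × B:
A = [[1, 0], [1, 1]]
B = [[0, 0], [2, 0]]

Matrix multiplication:
C[0][0] = 1×0 + 0×2 = 0
C[0][1] = 1×0 + 0×0 = 0
C[1][0] = 1×0 + 1×2 = 2
C[1][1] = 1×0 + 1×0 = 0
Result: [[0, 0], [2, 0]]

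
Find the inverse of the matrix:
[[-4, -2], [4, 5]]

For [[a,b],[c,d]], inverse = (1/det)·[[d,-b],[-c,a]]
det = (-4)(5) - (-2)(4) = -20 - -8 = -12
Inverse = (1/-12)·[[5, 2], [-4, -4]]
= [[-5/12, -1/6], [1/3, 1/3]]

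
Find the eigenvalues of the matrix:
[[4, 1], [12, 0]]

Characteristic equation: det(A - λI) = 0
λ² - (trace)λ + (det) = 0
trace = 4 + 0 = 4, det = (4)(0) - (1)(12) = -12
λ² - (4)λ + (-12) = 0
λ = (4 ± √((4)² - 4·(-12))) / 2 = (4 ± √64) / 2
Solving: λ = -2, 6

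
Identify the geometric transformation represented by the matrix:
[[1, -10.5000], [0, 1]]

This matrix represents: horizontal shear with factor -10.5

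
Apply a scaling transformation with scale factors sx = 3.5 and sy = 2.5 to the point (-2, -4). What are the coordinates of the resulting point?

Scaling matrix:
[[3.50, 0], [0, 2.50]]
Result: (-2 × 3.5, -4 × 2.5) = (-7, -10)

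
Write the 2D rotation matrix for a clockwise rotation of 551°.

Rotation matrix formula: [[cos θ, -sin θ], [sin θ, cos θ]]
A clockwise rotation by 551° is equivalent to a counterclockwise rotation by -551°.
For θ = -551°:
cos(-551°) = -0.9816
sin(-551°) = 0.1908
Result: [[-0.9816, -0.1908], [0.1908, -0.9816]]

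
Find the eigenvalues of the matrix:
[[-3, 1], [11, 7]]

Characteristic equation: det(A - λI) = 0
λ² - (trace)λ + (det) = 0
trace = -3 + 7 = 4, det = (-3)(7) - (1)(11) = -32
λ² - (4)λ + (-32) = 0
λ = (4 ± √((4)² - 4·(-32))) / 2 = (4 ± √144) / 2
Solving: λ = -4, 8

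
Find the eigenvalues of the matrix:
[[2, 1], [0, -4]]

Characteristic equation: det(A - λI) = 0
λ² - (trace)λ + (det) = 0
trace = 2 + -4 = -2, det = (2)(-4) - (1)(0) = -8
λ² - (-2)λ + (-8) = 0
λ = (-2 ± √((-2)² - 4·(-8))) / 2 = (-2 ± √36) / 2
Solving: λ = -4, 2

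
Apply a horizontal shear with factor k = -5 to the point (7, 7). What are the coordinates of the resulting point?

Shear matrix for horizontal shear with factor k = -5:
[[1, -5], [0, 1]]
Result: (7, 7) → (-28, 7)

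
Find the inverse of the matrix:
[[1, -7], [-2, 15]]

For [[a,b],[c,d]], inverse = (1/det)·[[d,-b],[-c,a]]
det = (1)(15) - (-7)(-2) = 15 - 14 = 1
Inverse = [[15, 7], [2, 1]]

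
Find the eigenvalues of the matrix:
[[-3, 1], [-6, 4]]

Characteristic equation: det(A - λI) = 0
λ² - (trace)λ + (det) = 0
trace = -3 + 4 = 1, det = (-3)(4) - (1)(-6) = -6
λ² - (1)λ + (-6) = 0
λ = (1 ± √((1)² - 4·(-6))) / 2 = (1 ± √25) / 2
Solving: λ = -2, 3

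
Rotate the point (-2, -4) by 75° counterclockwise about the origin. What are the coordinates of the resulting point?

Rotation matrix for 75°: [[cos 75°, -sin 75°], [sin 75°, cos 75°]] ≈ [[0.258819, -0.965926], [0.965926, 0.258819]]
[[0.258819, -0.965926], [0.965926, 0.258819]] × [-2, -4]ᵀ ≈ [3.3461, -2.9671]ᵀ
Result: (3.3461, -2.9671)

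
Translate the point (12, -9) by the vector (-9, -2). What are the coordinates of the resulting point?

Translation by (-9, -2) (homogeneous matrix [[1, 0, -9], [0, 1, -2], [0, 0, 1]]):
x' = 12 + -9 = 3
y' = -9 + -2 = -11
Result: (3, -11)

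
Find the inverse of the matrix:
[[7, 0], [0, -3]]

For [[a,b],[c,d]], inverse = (1/det)·[[d,-b],[-c,a]]
det = (7)(-3) - (0)(0) = -21 - 0 = -21
Inverse = (1/-21)·[[-3, 0], [0, 7]]
= [[1/7, 0], [0, -1/3]]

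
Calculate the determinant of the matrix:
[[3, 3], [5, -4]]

For a 2×2 matrix [[a, b], [c, d]], det = ad - bc
det = (3)(-4) - (3)(5) = -12 - 15 = -27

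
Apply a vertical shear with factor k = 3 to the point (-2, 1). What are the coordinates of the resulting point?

Shear matrix for vertical shear with factor k = 3:
[[1, 0], [3, 1]]
Result: (-2, 1) → (-2, -5)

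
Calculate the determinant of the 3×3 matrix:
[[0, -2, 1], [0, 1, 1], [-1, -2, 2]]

Expansion along first row:
det = 0·det([[1,1],[-2,2]]) - -2·det([[0,1],[-1,2]]) + 1·det([[0,1],[-1,-2]])
    = 0·(1·2 - 1·-2) - -2·(0·2 - 1·-1) + 1·(0·-2 - 1·-1)
    = 0·4 - -2·1 + 1·1
    = 0 + 2 + 1 = 3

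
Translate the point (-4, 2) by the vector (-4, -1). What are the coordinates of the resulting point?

Translation by (-4, -1) (homogeneous matrix [[1, 0, -4], [0, 1, -1], [0, 0, 1]]):
x' = -4 + -4 = -8
y' = 2 + -1 = 1
Result: (-8, 1)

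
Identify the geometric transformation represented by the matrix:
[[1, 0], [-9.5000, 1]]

This matrix represents: vertical shear with factor -9.5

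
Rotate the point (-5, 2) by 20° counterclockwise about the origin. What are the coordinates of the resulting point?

Rotation matrix for 20°: [[cos 20°, -sin 20°], [sin 20°, cos 20°]] ≈ [[0.939693, -0.342020], [0.342020, 0.939693]]
[[0.939693, -0.342020], [0.342020, 0.939693]] × [-5, 2]ᵀ ≈ [-5.3825, 0.1693]ᵀ
Result: (-5.3825, 0.1693)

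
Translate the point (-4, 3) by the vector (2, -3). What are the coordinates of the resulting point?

Translation by (2, -3) (homogeneous matrix [[1, 0, 2], [0, 1, -3], [0, 0, 1]]):
x' = -4 + 2 = -2
y' = 3 + -3 = 0
Result: (-2, 0)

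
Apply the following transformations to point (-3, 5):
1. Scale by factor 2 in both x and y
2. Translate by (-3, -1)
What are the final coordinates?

Step 1: Scale (-3, 5) by 2 → (-6, 10)
Step 2: Translate by (-3, -1) → (-9, 9)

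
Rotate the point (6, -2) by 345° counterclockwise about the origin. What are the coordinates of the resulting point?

Rotation matrix for 345°: [[cos 345°, -sin 345°], [sin 345°, cos 345°]] ≈ [[0.965926, 0.258819], [-0.258819, 0.965926]]
[[0.965926, 0.258819], [-0.258819, 0.965926]] × [6, -2]ᵀ ≈ [5.2779, -3.4848]ᵀ
Result: (5.2779, -3.4848)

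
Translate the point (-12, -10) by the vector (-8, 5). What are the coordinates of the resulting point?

Translation by (-8, 5) (homogeneous matrix [[1, 0, -8], [0, 1, 5], [0, 0, 1]]):
x' = -12 + -8 = -20
y' = -10 + 5 = -5
Result: (-20, -5)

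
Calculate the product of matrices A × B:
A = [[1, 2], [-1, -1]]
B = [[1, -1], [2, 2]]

Matrix multiplication:
C[0][0] = 1×1 + 2×2 = 5
C[0][1] = 1×-1 + 2×2 = 3
C[1][0] = -1×1 + -1×2 = -3
C[1][1] = -1×-1 + -1×2 = -1
Result: [[5, 3], [-3, -1]]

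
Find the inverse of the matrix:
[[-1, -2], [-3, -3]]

For [[a,b],[c,d]], inverse = (1/det)·[[d,-b],[-c,a]]
det = (-1)(-3) - (-2)(-3) = 3 - 6 = -3
Inverse = (1/-3)·[[-3, 2], [3, -1]]
= [[1, -2/3], [-1, 1/3]]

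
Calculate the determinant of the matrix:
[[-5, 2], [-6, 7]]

For a 2×2 matrix [[a, b], [c, d]], det = ad - bc
det = (-5)(7) - (2)(-6) = -35 - -12 = -23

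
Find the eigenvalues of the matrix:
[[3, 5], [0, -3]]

Characteristic equation: det(A - λI) = 0
λ² - (trace)λ + (det) = 0
trace = 3 + -3 = 0, det = (3)(-3) - (5)(0) = -9
λ² - (0)λ + (-9) = 0
λ = (0 ± √((0)² - 4·(-9))) / 2 = (0 ± √36) / 2
Solving: λ = -3, 3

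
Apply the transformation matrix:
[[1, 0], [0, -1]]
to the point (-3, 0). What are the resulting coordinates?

Matrix multiplication:
[[1, 0], [0, -1]] × [-3, 0]ᵀ
= [(1)(-3) + (0)(0), (0)(-3) + (-1)(0)]ᵀ
= [-3, 0]ᵀ
Result: (-3, 0)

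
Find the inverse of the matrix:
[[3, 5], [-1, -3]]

For [[a,b],[c,d]], inverse = (1/det)·[[d,-b],[-c,a]]
det = (3)(-3) - (5)(-1) = -9 - -5 = -4
Inverse = (1/-4)·[[-3, -5], [1, 3]]
= [[3/4, 5/4], [-1/4, -3/4]]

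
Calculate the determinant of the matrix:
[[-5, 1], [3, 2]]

For a 2×2 matrix [[a, b], [c, d]], det = ad - bc
det = (-5)(2) - (1)(3) = -10 - 3 = -13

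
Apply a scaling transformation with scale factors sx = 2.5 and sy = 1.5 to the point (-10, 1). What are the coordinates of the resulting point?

Scaling matrix:
[[2.50, 0], [0, 1.50]]
Result: (-10 × 2.5, 1 × 1.5) = (-25, 1.5)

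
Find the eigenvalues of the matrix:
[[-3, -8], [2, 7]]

Characteristic equation: det(A - λI) = 0
λ² - (trace)λ + (det) = 0
trace = -3 + 7 = 4, det = (-3)(7) - (-8)(2) = -5
λ² - (4)λ + (-5) = 0
λ = (4 ± √((4)² - 4·(-5))) / 2 = (4 ± √36) / 2
Solving: λ = -1, 5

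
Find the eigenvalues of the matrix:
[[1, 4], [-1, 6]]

Characteristic equation: det(A - λI) = 0
λ² - (trace)λ + (det) = 0
trace = 1 + 6 = 7, det = (1)(6) - (4)(-1) = 10
λ² - (7)λ + (10) = 0
λ = (7 ± √((7)² - 4·(10))) / 2 = (7 ± √9) / 2
Solving: λ = 2, 5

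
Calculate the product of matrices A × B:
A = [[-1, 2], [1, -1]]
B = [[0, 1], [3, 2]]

Matrix multiplication:
C[0][0] = -1×0 + 2×3 = 6
C[0][1] = -1×1 + 2×2 = 3
C[1][0] = 1×0 + -1×3 = -3
C[1][1] = 1×1 + -1×2 = -1
Result: [[6, 3], [-3, -1]]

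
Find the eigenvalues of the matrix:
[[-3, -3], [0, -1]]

Characteristic equation: det(A - λI) = 0
λ² - (trace)λ + (det) = 0
trace = -3 + -1 = -4, det = (-3)(-1) - (-3)(0) = 3
λ² - (-4)λ + (3) = 0
λ = (-4 ± √((-4)² - 4·(3))) / 2 = (-4 ± √4) / 2
Solving: λ = -3, -1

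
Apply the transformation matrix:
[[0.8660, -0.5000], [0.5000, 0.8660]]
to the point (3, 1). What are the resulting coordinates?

Matrix multiplication:
[[0.8660, -0.5000], [0.5000, 0.8660]] × [3, 1]ᵀ
= [(0.8660)(3) + (-0.5000)(1), (0.5000)(3) + (0.8660)(1)]ᵀ
= [2.0980, 2.3660]ᵀ
Result: (2.0980, 2.3660)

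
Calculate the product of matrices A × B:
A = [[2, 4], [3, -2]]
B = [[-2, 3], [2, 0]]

Matrix multiplication:
C[0][0] = 2×-2 + 4×2 = 4
C[0][1] = 2×3 + 4×0 = 6
C[1][0] = 3×-2 + -2×2 = -10
C[1][1] = 3×3 + -2×0 = 9
Result: [[4, 6], [-10, 9]]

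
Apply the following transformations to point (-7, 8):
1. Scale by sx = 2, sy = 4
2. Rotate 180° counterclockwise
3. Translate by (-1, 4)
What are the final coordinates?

Step 1: Scale → (-14, 32)
Step 2: Rotate 180° → (14, -32)
Step 3: Translate → (13, -28)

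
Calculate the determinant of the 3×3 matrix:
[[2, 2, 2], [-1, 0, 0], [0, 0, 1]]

Expansion along first row:
det = 2·det([[0,0],[0,1]]) - 2·det([[-1,0],[0,1]]) + 2·det([[-1,0],[0,0]])
    = 2·(0·1 - 0·0) - 2·(-1·1 - 0·0) + 2·(-1·0 - 0·0)
    = 2·0 - 2·-1 + 2·0
    = 0 + 2 + 0 = 2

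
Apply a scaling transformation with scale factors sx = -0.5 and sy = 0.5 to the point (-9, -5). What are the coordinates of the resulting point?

Scaling matrix:
[[-0.50, 0], [0, 0.50]]
Result: (-9 × -0.5, -5 × 0.5) = (4.5, -2.5)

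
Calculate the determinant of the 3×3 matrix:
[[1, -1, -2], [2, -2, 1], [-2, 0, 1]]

Expansion along first row:
det = 1·det([[-2,1],[0,1]]) - -1·det([[2,1],[-2,1]]) + -2·det([[2,-2],[-2,0]])
    = 1·(-2·1 - 1·0) - -1·(2·1 - 1·-2) + -2·(2·0 - -2·-2)
    = 1·-2 - -1·4 + -2·-4
    = -2 + 4 + 8 = 10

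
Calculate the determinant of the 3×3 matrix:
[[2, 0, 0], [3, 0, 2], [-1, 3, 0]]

Expansion along first row:
det = 2·det([[0,2],[3,0]]) - 0·det([[3,2],[-1,0]]) + 0·det([[3,0],[-1,3]])
    = 2·(0·0 - 2·3) - 0·(3·0 - 2·-1) + 0·(3·3 - 0·-1)
    = 2·-6 - 0·2 + 0·9
    = -12 + 0 + 0 = -12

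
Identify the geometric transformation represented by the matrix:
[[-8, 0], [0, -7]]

This matrix represents: non-uniform scaling by sx = -8, sy = -7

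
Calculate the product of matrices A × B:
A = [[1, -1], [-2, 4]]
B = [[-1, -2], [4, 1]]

Matrix multiplication:
C[0][0] = 1×-1 + -1×4 = -5
C[0][1] = 1×-2 + -1×1 = -3
C[1][0] = -2×-1 + 4×4 = 18
C[1][1] = -2×-2 + 4×1 = 8
Result: [[-5, -3], [18, 8]]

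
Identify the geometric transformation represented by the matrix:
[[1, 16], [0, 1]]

This matrix represents: horizontal shear with factor 16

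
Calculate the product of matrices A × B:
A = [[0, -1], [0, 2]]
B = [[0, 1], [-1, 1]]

Matrix multiplication:
C[0][0] = 0×0 + -1×-1 = 1
C[0][1] = 0×1 + -1×1 = -1
C[1][0] = 0×0 + 2×-1 = -2
C[1][1] = 0×1 + 2×1 = 2
Result: [[1, -1], [-2, 2]]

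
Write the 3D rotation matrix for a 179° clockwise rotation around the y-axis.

Rotation matrix for clockwise 179° around y-axis:
A clockwise rotation by 179° is a counterclockwise rotation by -179°.
cos(-179°) = -0.9998, sin(-179°) = -0.0175
Result: [[-0.9998, 0, -0.0175], [0, 1, 0], [0.0175, 0, -0.9998]]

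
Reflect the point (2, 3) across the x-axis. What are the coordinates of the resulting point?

Reflection across x-axis: (2, 3) → (2, -3)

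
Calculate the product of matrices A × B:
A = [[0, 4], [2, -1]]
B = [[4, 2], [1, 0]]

Matrix multiplication:
C[0][0] = 0×4 + 4×1 = 4
C[0][1] = 0×2 + 4×0 = 0
C[1][0] = 2×4 + -1×1 = 7
C[1][1] = 2×2 + -1×0 = 4
Result: [[4, 0], [7, 4]]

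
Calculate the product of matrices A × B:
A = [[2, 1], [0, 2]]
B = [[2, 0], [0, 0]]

Matrix multiplication:
C[0][0] = 2×2 + 1×0 = 4
C[0][1] = 2×0 + 1×0 = 0
C[1][0] = 0×2 + 2×0 = 0
C[1][1] = 0×0 + 2×0 = 0
Result: [[4, 0], [0, 0]]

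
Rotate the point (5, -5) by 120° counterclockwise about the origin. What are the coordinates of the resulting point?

Rotation matrix for 120°: [[cos 120°, -sin 120°], [sin 120°, cos 120°]] ≈ [[-0.500000, -0.866025], [0.866025, -0.500000]]
[[-0.500000, -0.866025], [0.866025, -0.500000]] × [5, -5]ᵀ ≈ [1.8301, 6.8301]ᵀ
Result: (1.8301, 6.8301)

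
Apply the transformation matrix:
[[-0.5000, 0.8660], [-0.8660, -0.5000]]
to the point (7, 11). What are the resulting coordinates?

Matrix multiplication:
[[-0.5000, 0.8660], [-0.8660, -0.5000]] × [7, 11]ᵀ
= [(-0.5000)(7) + (0.8660)(11), (-0.8660)(7) + (-0.5000)(11)]ᵀ
= [6.0260, -11.5620]ᵀ
Result: (6.0260, -11.5620)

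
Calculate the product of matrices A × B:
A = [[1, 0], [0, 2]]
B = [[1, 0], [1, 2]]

Matrix multiplication:
C[0][0] = 1×1 + 0×1 = 1
C[0][1] = 1×0 + 0×2 = 0
C[1][0] = 0×1 + 2×1 = 2
C[1][1] = 0×0 + 2×2 = 4
Result: [[1, 0], [2, 4]]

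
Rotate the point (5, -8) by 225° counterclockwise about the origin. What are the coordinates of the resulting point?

Rotation matrix for 225°: [[cos 225°, -sin 225°], [sin 225°, cos 225°]] ≈ [[-0.707107, 0.707107], [-0.707107, -0.707107]]
[[-0.707107, 0.707107], [-0.707107, -0.707107]] × [5, -8]ᵀ ≈ [-9.1924, 2.1213]ᵀ
Result: (-9.1924, 2.1213)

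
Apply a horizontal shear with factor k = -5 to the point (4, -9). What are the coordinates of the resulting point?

Shear matrix for horizontal shear with factor k = -5:
[[1, -5], [0, 1]]
Result: (4, -9) → (49, -9)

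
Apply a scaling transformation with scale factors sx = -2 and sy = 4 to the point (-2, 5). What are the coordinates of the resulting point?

Scaling matrix:
[[-2, 0], [0, 4]]
Result: (-2 × -2, 5 × 4) = (4, 20)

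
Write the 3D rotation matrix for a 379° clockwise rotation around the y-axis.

Rotation matrix for clockwise 379° around y-axis:
A clockwise rotation by 379° is a counterclockwise rotation by -379°.
cos(-379°) = 0.9455, sin(-379°) = -0.3256
Result: [[0.9455, 0, -0.3256], [0, 1, 0], [0.3256, 0, 0.9455]]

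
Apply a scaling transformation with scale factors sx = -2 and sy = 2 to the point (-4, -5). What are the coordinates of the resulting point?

Scaling matrix:
[[-2, 0], [0, 2]]
Result: (-4 × -2, -5 × 2) = (8, -10)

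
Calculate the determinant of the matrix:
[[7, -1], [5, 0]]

For a 2×2 matrix [[a, b], [c, d]], det = ad - bc
det = (7)(0) - (-1)(5) = 0 - -5 = 5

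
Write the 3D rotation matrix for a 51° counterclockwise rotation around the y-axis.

Rotation matrix for counterclockwise 51° around y-axis:
cos(51°) = 0.6293, sin(51°) = 0.7771
Result: [[0.6293, 0, 0.7771], [0, 1, 0], [-0.7771, 0, 0.6293]]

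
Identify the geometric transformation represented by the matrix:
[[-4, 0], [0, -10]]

This matrix represents: non-uniform scaling by sx = -4, sy = -10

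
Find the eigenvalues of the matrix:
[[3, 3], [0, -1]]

Characteristic equation: det(A - λI) = 0
λ² - (trace)λ + (det) = 0
trace = 3 + -1 = 2, det = (3)(-1) - (3)(0) = -3
λ² - (2)λ + (-3) = 0
λ = (2 ± √((2)² - 4·(-3))) / 2 = (2 ± √16) / 2
Solving: λ = -1, 3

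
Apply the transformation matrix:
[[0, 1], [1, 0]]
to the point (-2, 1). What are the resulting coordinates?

Matrix multiplication:
[[0, 1], [1, 0]] × [-2, 1]ᵀ
= [(0)(-2) + (1)(1), (1)(-2) + (0)(1)]ᵀ
= [1, -2]ᵀ
Result: (1, -2)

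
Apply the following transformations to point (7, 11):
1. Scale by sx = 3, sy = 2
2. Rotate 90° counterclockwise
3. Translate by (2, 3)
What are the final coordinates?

Step 1: Scale → (21, 22)
Step 2: Rotate 90° → (-22, 21)
Step 3: Translate → (-20, 24)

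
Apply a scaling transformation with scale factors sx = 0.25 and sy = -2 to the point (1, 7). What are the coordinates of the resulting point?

Scaling matrix:
[[0.25, 0], [0, -2]]
Result: (1 × 0.25, 7 × -2) = (0.25, -14)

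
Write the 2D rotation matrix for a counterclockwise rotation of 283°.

Rotation matrix formula: [[cos θ, -sin θ], [sin θ, cos θ]]
For θ = 283°:
cos(283°) = 0.2250
sin(283°) = -0.9744
Result: [[0.2250, 0.9744], [-0.9744, 0.2250]]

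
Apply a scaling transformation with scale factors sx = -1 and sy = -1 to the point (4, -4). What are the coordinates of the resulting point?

Scaling matrix:
[[-1, 0], [0, -1]]
Result: (4 × -1, -4 × -1) = (-4, 4)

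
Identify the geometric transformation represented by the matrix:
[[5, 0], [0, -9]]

This matrix represents: non-uniform scaling by sx = 5, sy = -9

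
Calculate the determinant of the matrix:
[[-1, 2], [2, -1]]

For a 2×2 matrix [[a, b], [c, d]], det = ad - bc
det = (-1)(-1) - (2)(2) = 1 - 4 = -3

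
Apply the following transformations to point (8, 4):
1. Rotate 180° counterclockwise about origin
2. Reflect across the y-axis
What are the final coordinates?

Step 1: Rotate 180° → (-8, -4)
Step 2: Reflect across y-axis → (8, -4)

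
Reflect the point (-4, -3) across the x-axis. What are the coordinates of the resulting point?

Reflection across x-axis: (-4, -3) → (-4, 3)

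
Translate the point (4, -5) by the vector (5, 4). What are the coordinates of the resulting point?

Translation by (5, 4) (homogeneous matrix [[1, 0, 5], [0, 1, 4], [0, 0, 1]]):
x' = 4 + 5 = 9
y' = -5 + 4 = -1
Result: (9, -1)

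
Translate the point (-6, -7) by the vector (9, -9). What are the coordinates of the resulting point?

Translation by (9, -9) (homogeneous matrix [[1, 0, 9], [0, 1, -9], [0, 0, 1]]):
x' = -6 + 9 = 3
y' = -7 + -9 = -16
Result: (3, -16)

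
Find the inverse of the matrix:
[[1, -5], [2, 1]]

For [[a,b],[c,d]], inverse = (1/det)·[[d,-b],[-c,a]]
det = (1)(1) - (-5)(2) = 1 - -10 = 11
Inverse = (1/11)·[[1, 5], [-2, 1]]
= [[1/11, 5/11], [-2/11, 1/11]]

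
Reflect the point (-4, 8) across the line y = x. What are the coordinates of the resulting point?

Reflection across line y = x: (-4, 8) → (8, -4)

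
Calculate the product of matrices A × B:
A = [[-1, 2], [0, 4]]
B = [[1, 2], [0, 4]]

Matrix multiplication:
C[0][0] = -1×1 + 2×0 = -1
C[0][1] = -1×2 + 2×4 = 6
C[1][0] = 0×1 + 4×0 = 0
C[1][1] = 0×2 + 4×4 = 16
Result: [[-1, 6], [0, 16]]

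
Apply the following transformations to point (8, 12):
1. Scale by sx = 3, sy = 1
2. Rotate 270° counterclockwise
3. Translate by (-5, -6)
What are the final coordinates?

Step 1: Scale → (24, 12)
Step 2: Rotate 270° → (12, -24)
Step 3: Translate → (7, -30)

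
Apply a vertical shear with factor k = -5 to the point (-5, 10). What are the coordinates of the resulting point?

Shear matrix for vertical shear with factor k = -5:
[[1, 0], [-5, 1]]
Result: (-5, 10) → (-5, 35)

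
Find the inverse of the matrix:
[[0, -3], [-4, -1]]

For [[a,b],[c,d]], inverse = (1/det)·[[d,-b],[-c,a]]
det = (0)(-1) - (-3)(-4) = 0 - 12 = -12
Inverse = (1/-12)·[[-1, 3], [4, 0]]
= [[1/12, -1/4], [-1/3, 0]]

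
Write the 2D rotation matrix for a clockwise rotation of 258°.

Rotation matrix formula: [[cos θ, -sin θ], [sin θ, cos θ]]
A clockwise rotation by 258° is equivalent to a counterclockwise rotation by -258°.
For θ = -258°:
cos(-258°) = -0.2079
sin(-258°) = 0.9781
Result: [[-0.2079, -0.9781], [0.9781, -0.2079]]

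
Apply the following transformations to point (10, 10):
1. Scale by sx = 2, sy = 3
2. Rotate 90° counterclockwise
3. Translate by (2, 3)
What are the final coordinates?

Step 1: Scale → (20, 30)
Step 2: Rotate 90° → (-30, 20)
Step 3: Translate → (-28, 23)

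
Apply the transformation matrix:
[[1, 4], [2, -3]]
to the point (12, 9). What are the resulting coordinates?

Matrix multiplication:
[[1, 4], [2, -3]] × [12, 9]ᵀ
= [(1)(12) + (4)(9), (2)(12) + (-3)(9)]ᵀ
= [48, -3]ᵀ
Result: (48, -3)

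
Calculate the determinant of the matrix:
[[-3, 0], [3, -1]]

For a 2×2 matrix [[a, b], [c, d]], det = ad - bc
det = (-3)(-1) - (0)(3) = 3 - 0 = 3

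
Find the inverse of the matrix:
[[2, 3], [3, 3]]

For [[a,b],[c,d]], inverse = (1/det)·[[d,-b],[-c,a]]
det = (2)(3) - (3)(3) = 6 - 9 = -3
Inverse = (1/-3)·[[3, -3], [-3, 2]]
= [[-1, 1], [1, -2/3]]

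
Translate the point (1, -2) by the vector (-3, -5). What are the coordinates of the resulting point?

Translation by (-3, -5) (homogeneous matrix [[1, 0, -3], [0, 1, -5], [0, 0, 1]]):
x' = 1 + -3 = -2
y' = -2 + -5 = -7
Result: (-2, -7)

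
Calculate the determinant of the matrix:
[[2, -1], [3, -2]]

For a 2×2 matrix [[a, b], [c, d]], det = ad - bc
det = (2)(-2) - (-1)(3) = -4 - -3 = -1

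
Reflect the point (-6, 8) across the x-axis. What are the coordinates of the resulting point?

Reflection across x-axis: (-6, 8) → (-6, -8)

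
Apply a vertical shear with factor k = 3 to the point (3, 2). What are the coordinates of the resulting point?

Shear matrix for vertical shear with factor k = 3:
[[1, 0], [3, 1]]
Result: (3, 2) → (3, 11)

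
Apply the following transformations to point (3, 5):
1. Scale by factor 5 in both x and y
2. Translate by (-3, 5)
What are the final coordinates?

Step 1: Scale (3, 5) by 5 → (15, 25)
Step 2: Translate by (-3, 5) → (12, 30)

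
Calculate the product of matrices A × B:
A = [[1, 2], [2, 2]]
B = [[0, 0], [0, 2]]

Matrix multiplication:
C[0][0] = 1×0 + 2×0 = 0
C[0][1] = 1×0 + 2×2 = 4
C[1][0] = 2×0 + 2×0 = 0
C[1][1] = 2×0 + 2×2 = 4
Result: [[0, 4], [0, 4]]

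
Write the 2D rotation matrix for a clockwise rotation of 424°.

Rotation matrix formula: [[cos θ, -sin θ], [sin θ, cos θ]]
A clockwise rotation by 424° is equivalent to a counterclockwise rotation by -424°.
For θ = -424°:
cos(-424°) = 0.4384
sin(-424°) = -0.8988
Result: [[0.4384, 0.8988], [-0.8988, 0.4384]]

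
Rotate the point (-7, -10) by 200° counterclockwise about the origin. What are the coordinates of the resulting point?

Rotation matrix for 200°: [[cos 200°, -sin 200°], [sin 200°, cos 200°]] ≈ [[-0.939693, 0.342020], [-0.342020, -0.939693]]
[[-0.939693, 0.342020], [-0.342020, -0.939693]] × [-7, -10]ᵀ ≈ [3.1576, 11.7911]ᵀ
Result: (3.1576, 11.7911)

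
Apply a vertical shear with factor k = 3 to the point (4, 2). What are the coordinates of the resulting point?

Shear matrix for vertical shear with factor k = 3:
[[1, 0], [3, 1]]
Result: (4, 2) → (4, 14)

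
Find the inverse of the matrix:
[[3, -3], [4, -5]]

For [[a,b],[c,d]], inverse = (1/det)·[[d,-b],[-c,a]]
det = (3)(-5) - (-3)(4) = -15 - -12 = -3
Inverse = (1/-3)·[[-5, 3], [-4, 3]]
= [[5/3, -1], [4/3, -1]]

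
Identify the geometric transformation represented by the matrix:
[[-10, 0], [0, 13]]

This matrix represents: non-uniform scaling by sx = -10, sy = 13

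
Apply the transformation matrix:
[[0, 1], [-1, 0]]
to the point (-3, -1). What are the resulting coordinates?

Matrix multiplication:
[[0, 1], [-1, 0]] × [-3, -1]ᵀ
= [(0)(-3) + (1)(-1), (-1)(-3) + (0)(-1)]ᵀ
= [-1, 3]ᵀ
Result: (-1, 3)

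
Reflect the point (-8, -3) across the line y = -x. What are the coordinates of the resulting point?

Reflection across line y = -x: (-8, -3) → (3, 8)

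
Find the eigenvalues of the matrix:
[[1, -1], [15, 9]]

Characteristic equation: det(A - λI) = 0
λ² - (trace)λ + (det) = 0
trace = 1 + 9 = 10, det = (1)(9) - (-1)(15) = 24
λ² - (10)λ + (24) = 0
λ = (10 ± √((10)² - 4·(24))) / 2 = (10 ± √4) / 2
Solving: λ = 4, 6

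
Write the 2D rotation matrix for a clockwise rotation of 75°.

Rotation matrix formula: [[cos θ, -sin θ], [sin θ, cos θ]]
A clockwise rotation by 75° is equivalent to a counterclockwise rotation by -75°.
For θ = -75°:
cos(-75°) = 0.2588
sin(-75°) = -0.9659
Result: [[0.2588, 0.9659], [-0.9659, 0.2588]]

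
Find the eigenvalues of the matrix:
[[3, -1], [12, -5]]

Characteristic equation: det(A - λI) = 0
λ² - (trace)λ + (det) = 0
trace = 3 + -5 = -2, det = (3)(-5) - (-1)(12) = -3
λ² - (-2)λ + (-3) = 0
λ = (-2 ± √((-2)² - 4·(-3))) / 2 = (-2 ± √16) / 2
Solving: λ = -3, 1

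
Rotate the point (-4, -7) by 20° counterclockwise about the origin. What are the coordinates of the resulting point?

Rotation matrix for 20°: [[cos 20°, -sin 20°], [sin 20°, cos 20°]] ≈ [[0.939693, -0.342020], [0.342020, 0.939693]]
[[0.939693, -0.342020], [0.342020, 0.939693]] × [-4, -7]ᵀ ≈ [-1.3646, -7.9459]ᵀ
Result: (-1.3646, -7.9459)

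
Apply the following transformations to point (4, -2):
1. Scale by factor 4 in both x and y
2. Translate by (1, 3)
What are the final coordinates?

Step 1: Scale (4, -2) by 4 → (16, -8)
Step 2: Translate by (1, 3) → (17, -5)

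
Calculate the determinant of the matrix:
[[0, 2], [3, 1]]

For a 2×2 matrix [[a, b], [c, d]], det = ad - bc
det = (0)(1) - (2)(3) = 0 - 6 = -6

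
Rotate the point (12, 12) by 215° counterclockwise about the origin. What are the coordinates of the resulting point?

Rotation matrix for 215°: [[cos 215°, -sin 215°], [sin 215°, cos 215°]] ≈ [[-0.819152, 0.573576], [-0.573576, -0.819152]]
[[-0.819152, 0.573576], [-0.573576, -0.819152]] × [12, 12]ᵀ ≈ [-2.9469, -16.7127]ᵀ
Result: (-2.9469, -16.7127)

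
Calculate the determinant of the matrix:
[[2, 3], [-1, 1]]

For a 2×2 matrix [[a, b], [c, d]], det = ad - bc
det = (2)(1) - (3)(-1) = 2 - -3 = 5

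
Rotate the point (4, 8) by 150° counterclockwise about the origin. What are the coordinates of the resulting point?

Rotation matrix for 150°: [[cos 150°, -sin 150°], [sin 150°, cos 150°]] ≈ [[-0.866025, -0.500000], [0.500000, -0.866025]]
[[-0.866025, -0.500000], [0.500000, -0.866025]] × [4, 8]ᵀ ≈ [-7.4641, -4.9282]ᵀ
Result: (-7.4641, -4.9282)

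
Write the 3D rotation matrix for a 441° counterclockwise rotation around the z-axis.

Rotation matrix for counterclockwise 441° around z-axis:
cos(441°) = 0.1564, sin(441°) = 0.9877
Result: [[0.1564, -0.9877, 0], [0.9877, 0.1564, 0], [0, 0, 1]]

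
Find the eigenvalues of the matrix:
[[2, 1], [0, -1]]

Characteristic equation: det(A - λI) = 0
λ² - (trace)λ + (det) = 0
trace = 2 + -1 = 1, det = (2)(-1) - (1)(0) = -2
λ² - (1)λ + (-2) = 0
λ = (1 ± √((1)² - 4·(-2))) / 2 = (1 ± √9) / 2
Solving: λ = -1, 2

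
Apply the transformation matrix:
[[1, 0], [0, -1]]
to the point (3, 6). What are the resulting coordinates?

Matrix multiplication:
[[1, 0], [0, -1]] × [3, 6]ᵀ
= [(1)(3) + (0)(6), (0)(3) + (-1)(6)]ᵀ
= [3, -6]ᵀ
Result: (3, -6)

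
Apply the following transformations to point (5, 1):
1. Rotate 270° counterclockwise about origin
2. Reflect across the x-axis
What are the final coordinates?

Step 1: Rotate 270° → (1, -5)
Step 2: Reflect across x-axis → (1, 5)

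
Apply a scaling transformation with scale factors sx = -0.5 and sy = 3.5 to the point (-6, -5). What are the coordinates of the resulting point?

Scaling matrix:
[[-0.50, 0], [0, 3.50]]
Result: (-6 × -0.5, -5 × 3.5) = (3, -17.5)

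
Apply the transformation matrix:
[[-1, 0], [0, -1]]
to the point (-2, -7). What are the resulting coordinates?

Matrix multiplication:
[[-1, 0], [0, -1]] × [-2, -7]ᵀ
= [(-1)(-2) + (0)(-7), (0)(-2) + (-1)(-7)]ᵀ
= [2, 7]ᵀ
Result: (2, 7)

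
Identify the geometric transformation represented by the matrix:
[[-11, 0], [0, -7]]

This matrix represents: non-uniform scaling by sx = -11, sy = -7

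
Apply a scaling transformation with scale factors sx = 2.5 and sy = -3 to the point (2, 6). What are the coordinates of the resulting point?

Scaling matrix:
[[2.50, 0], [0, -3]]
Result: (2 × 2.5, 6 × -3) = (5, -18)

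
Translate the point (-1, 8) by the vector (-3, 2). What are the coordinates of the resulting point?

Translation by (-3, 2) (homogeneous matrix [[1, 0, -3], [0, 1, 2], [0, 0, 1]]):
x' = -1 + -3 = -4
y' = 8 + 2 = 10
Result: (-4, 10)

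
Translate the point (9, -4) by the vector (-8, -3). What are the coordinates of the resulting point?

Translation by (-8, -3) (homogeneous matrix [[1, 0, -8], [0, 1, -3], [0, 0, 1]]):
x' = 9 + -8 = 1
y' = -4 + -3 = -7
Result: (1, -7)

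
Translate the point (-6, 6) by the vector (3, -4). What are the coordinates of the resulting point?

Translation by (3, -4) (homogeneous matrix [[1, 0, 3], [0, 1, -4], [0, 0, 1]]):
x' = -6 + 3 = -3
y' = 6 + -4 = 2
Result: (-3, 2)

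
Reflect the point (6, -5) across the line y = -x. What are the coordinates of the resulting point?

Reflection across line y = -x: (6, -5) → (5, -6)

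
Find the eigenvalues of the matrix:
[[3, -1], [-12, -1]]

Characteristic equation: det(A - λI) = 0
λ² - (trace)λ + (det) = 0
trace = 3 + -1 = 2, det = (3)(-1) - (-1)(-12) = -15
λ² - (2)λ + (-15) = 0
λ = (2 ± √((2)² - 4·(-15))) / 2 = (2 ± √64) / 2
Solving: λ = -3, 5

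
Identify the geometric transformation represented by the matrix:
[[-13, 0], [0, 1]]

This matrix represents: non-uniform scaling by sx = -13, sy = 1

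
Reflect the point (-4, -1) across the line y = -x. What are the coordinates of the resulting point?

Reflection across line y = -x: (-4, -1) → (1, 4)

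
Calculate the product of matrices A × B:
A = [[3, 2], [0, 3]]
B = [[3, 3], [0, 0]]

Matrix multiplication:
C[0][0] = 3×3 + 2×0 = 9
C[0][1] = 3×3 + 2×0 = 9
C[1][0] = 0×3 + 3×0 = 0
C[1][1] = 0×3 + 3×0 = 0
Result: [[9, 9], [0, 0]]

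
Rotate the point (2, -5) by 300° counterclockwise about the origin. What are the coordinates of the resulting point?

Rotation matrix for 300°: [[cos 300°, -sin 300°], [sin 300°, cos 300°]] ≈ [[0.500000, 0.866025], [-0.866025, 0.500000]]
[[0.500000, 0.866025], [-0.866025, 0.500000]] × [2, -5]ᵀ ≈ [-3.3301, -4.2321]ᵀ
Result: (-3.3301, -4.2321)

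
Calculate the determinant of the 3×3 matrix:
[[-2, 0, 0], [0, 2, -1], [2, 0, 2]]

Expansion along first row:
det = -2·det([[2,-1],[0,2]]) - 0·det([[0,-1],[2,2]]) + 0·det([[0,2],[2,0]])
    = -2·(2·2 - -1·0) - 0·(0·2 - -1·2) + 0·(0·0 - 2·2)
    = -2·4 - 0·2 + 0·-4
    = -8 + 0 + 0 = -8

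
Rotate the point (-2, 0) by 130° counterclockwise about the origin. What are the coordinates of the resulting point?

Rotation matrix for 130°: [[cos 130°, -sin 130°], [sin 130°, cos 130°]] ≈ [[-0.642788, -0.766044], [0.766044, -0.642788]]
[[-0.642788, -0.766044], [0.766044, -0.642788]] × [-2, 0]ᵀ ≈ [1.2856, -1.5321]ᵀ
Result: (1.2856, -1.5321)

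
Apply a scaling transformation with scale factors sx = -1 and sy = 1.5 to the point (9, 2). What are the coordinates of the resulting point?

Scaling matrix:
[[-1, 0], [0, 1.50]]
Result: (9 × -1, 2 × 1.5) = (-9, 3)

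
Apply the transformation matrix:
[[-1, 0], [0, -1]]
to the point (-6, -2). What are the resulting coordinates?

Matrix multiplication:
[[-1, 0], [0, -1]] × [-6, -2]ᵀ
= [(-1)(-6) + (0)(-2), (0)(-6) + (-1)(-2)]ᵀ
= [6, 2]ᵀ
Result: (6, 2)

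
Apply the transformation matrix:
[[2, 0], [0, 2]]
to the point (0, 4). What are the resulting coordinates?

Matrix multiplication:
[[2, 0], [0, 2]] × [0, 4]ᵀ
= [(2)(0) + (0)(4), (0)(0) + (2)(4)]ᵀ
= [0, 8]ᵀ
Result: (0, 8)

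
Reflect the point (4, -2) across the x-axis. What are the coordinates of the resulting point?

Reflection across x-axis: (4, -2) → (4, 2)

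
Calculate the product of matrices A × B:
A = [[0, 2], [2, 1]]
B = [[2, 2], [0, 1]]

Matrix multiplication:
C[0][0] = 0×2 + 2×0 = 0
C[0][1] = 0×2 + 2×1 = 2
C[1][0] = 2×2 + 1×0 = 4
C[1][1] = 2×2 + 1×1 = 5
Result: [[0, 2], [4, 5]]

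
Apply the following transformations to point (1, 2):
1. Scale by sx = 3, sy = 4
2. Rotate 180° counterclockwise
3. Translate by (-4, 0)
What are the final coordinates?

Step 1: Scale → (3, 8)
Step 2: Rotate 180° → (-3, -8)
Step 3: Translate → (-7, -8)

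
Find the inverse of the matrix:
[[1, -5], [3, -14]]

For [[a,b],[c,d]], inverse = (1/det)·[[d,-b],[-c,a]]
det = (1)(-14) - (-5)(3) = -14 - -15 = 1
Inverse = [[-14, 5], [-3, 1]]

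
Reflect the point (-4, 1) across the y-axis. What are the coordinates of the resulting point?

Reflection across y-axis: (-4, 1) → (4, 1)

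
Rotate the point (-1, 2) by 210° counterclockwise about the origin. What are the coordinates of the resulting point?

Rotation matrix for 210°: [[cos 210°, -sin 210°], [sin 210°, cos 210°]] ≈ [[-0.866025, 0.500000], [-0.500000, -0.866025]]
[[-0.866025, 0.500000], [-0.500000, -0.866025]] × [-1, 2]ᵀ ≈ [1.8660, -1.2321]ᵀ
Result: (1.8660, -1.2321)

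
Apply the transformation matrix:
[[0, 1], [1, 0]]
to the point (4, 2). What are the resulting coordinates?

Matrix multiplication:
[[0, 1], [1, 0]] × [4, 2]ᵀ
= [(0)(4) + (1)(2), (1)(4) + (0)(2)]ᵀ
= [2, 4]ᵀ
Result: (2, 4)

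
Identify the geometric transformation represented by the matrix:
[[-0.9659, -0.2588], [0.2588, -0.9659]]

This matrix represents: rotation by 165° counterclockwise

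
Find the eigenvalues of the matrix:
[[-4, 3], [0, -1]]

Characteristic equation: det(A - λI) = 0
λ² - (trace)λ + (det) = 0
trace = -4 + -1 = -5, det = (-4)(-1) - (3)(0) = 4
λ² - (-5)λ + (4) = 0
λ = (-5 ± √((-5)² - 4·(4))) / 2 = (-5 ± √9) / 2
Solving: λ = -4, -1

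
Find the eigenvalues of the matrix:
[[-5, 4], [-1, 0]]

Characteristic equation: det(A - λI) = 0
λ² - (trace)λ + (det) = 0
trace = -5 + 0 = -5, det = (-5)(0) - (4)(-1) = 4
λ² - (-5)λ + (4) = 0
λ = (-5 ± √((-5)² - 4·(4))) / 2 = (-5 ± √9) / 2
Solving: λ = -4, -1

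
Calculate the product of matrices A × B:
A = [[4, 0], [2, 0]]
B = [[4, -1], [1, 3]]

Matrix multiplication:
C[0][0] = 4×4 + 0×1 = 16
C[0][1] = 4×-1 + 0×3 = -4
C[1][0] = 2×4 + 0×1 = 8
C[1][1] = 2×-1 + 0×3 = -2
Result: [[16, -4], [8, -2]]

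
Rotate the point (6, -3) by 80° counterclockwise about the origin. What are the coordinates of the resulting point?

Rotation matrix for 80°: [[cos 80°, -sin 80°], [sin 80°, cos 80°]] ≈ [[0.173648, -0.984808], [0.984808, 0.173648]]
[[0.173648, -0.984808], [0.984808, 0.173648]] × [6, -3]ᵀ ≈ [3.9963, 5.3879]ᵀ
Result: (3.9963, 5.3879)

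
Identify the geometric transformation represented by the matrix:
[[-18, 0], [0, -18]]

This matrix represents: uniform scaling by factor -18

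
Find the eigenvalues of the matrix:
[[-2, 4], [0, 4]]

Characteristic equation: det(A - λI) = 0
λ² - (trace)λ + (det) = 0
trace = -2 + 4 = 2, det = (-2)(4) - (4)(0) = -8
λ² - (2)λ + (-8) = 0
λ = (2 ± √((2)² - 4·(-8))) / 2 = (2 ± √36) / 2
Solving: λ = -2, 4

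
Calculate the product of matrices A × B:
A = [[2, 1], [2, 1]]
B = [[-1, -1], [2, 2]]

Matrix multiplication:
C[0][0] = 2×-1 + 1×2 = 0
C[0][1] = 2×-1 + 1×2 = 0
C[1][0] = 2×-1 + 1×2 = 0
C[1][1] = 2×-1 + 1×2 = 0
Result: [[0, 0], [0, 0]]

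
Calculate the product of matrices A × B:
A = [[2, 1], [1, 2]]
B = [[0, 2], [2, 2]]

Matrix multiplication:
C[0][0] = 2×0 + 1×2 = 2
C[0][1] = 2×2 + 1×2 = 6
C[1][0] = 1×0 + 2×2 = 4
C[1][1] = 1×2 + 2×2 = 6
Result: [[2, 6], [4, 6]]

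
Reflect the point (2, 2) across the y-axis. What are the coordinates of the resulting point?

Reflection across y-axis: (2, 2) → (-2, 2)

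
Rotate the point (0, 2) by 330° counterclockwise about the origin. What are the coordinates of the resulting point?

Rotation matrix for 330°: [[cos 330°, -sin 330°], [sin 330°, cos 330°]] ≈ [[0.866025, 0.500000], [-0.500000, 0.866025]]
[[0.866025, 0.500000], [-0.500000, 0.866025]] × [0, 2]ᵀ ≈ [1, 1.7321]ᵀ
Result: (1, 1.7321)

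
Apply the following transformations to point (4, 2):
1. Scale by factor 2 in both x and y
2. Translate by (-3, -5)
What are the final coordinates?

Step 1: Scale (4, 2) by 2 → (8, 4)
Step 2: Translate by (-3, -5) → (5, -1)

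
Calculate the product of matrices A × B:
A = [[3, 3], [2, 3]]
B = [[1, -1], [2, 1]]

Matrix multiplication:
C[0][0] = 3×1 + 3×2 = 9
C[0][1] = 3×-1 + 3×1 = 0
C[1][0] = 2×1 + 3×2 = 8
C[1][1] = 2×-1 + 3×1 = 1
Result: [[9, 0], [8, 1]]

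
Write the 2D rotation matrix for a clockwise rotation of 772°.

Rotation matrix formula: [[cos θ, -sin θ], [sin θ, cos θ]]
A clockwise rotation by 772° is equivalent to a counterclockwise rotation by -772°.
For θ = -772°:
cos(-772°) = 0.6157
sin(-772°) = -0.7880
Result: [[0.6157, 0.7880], [-0.7880, 0.6157]]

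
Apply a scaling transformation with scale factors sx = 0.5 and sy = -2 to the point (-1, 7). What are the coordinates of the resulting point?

Scaling matrix:
[[0.50, 0], [0, -2]]
Result: (-1 × 0.5, 7 × -2) = (-0.5, -14)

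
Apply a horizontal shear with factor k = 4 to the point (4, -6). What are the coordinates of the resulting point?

Shear matrix for horizontal shear with factor k = 4:
[[1, 4], [0, 1]]
Result: (4, -6) → (-20, -6)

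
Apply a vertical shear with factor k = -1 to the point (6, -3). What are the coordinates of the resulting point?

Shear matrix for vertical shear with factor k = -1:
[[1, 0], [-1, 1]]
Result: (6, -3) → (6, -9)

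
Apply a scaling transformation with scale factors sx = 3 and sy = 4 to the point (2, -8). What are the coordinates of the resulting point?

Scaling matrix:
[[3, 0], [0, 4]]
Result: (2 × 3, -8 × 4) = (6, -32)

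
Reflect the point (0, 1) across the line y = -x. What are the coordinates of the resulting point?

Reflection across line y = -x: (0, 1) → (-1, 0)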